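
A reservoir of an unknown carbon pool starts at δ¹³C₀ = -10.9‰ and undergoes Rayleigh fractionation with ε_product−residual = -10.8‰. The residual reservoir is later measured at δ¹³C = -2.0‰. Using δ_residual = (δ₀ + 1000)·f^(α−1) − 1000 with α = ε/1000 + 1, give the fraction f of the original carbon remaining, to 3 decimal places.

α − 1 = ε/1000 = -0.0108
(δ_res + 1000)/(δ₀ + 1000) = (-2.0 + 1000)/(-10.9 + 1000) = 998.0/989.1 = 1.008998
f = 1.008998^(1/-0.0108) = exp(ln(1.008998)/-0.0108) = exp(0.00896/-0.0108)
f = exp(-0.8294) = 0.4363

0.436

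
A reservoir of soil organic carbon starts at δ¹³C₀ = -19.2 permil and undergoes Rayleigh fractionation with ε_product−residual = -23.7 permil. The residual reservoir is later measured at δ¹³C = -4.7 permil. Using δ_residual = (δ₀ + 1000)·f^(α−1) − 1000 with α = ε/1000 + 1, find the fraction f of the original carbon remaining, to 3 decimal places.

α − 1 = ε/1000 = -0.0237
(δ_res + 1000)/(δ₀ + 1000) = (-4.7 + 1000)/(-19.2 + 1000) = 995.3/980.8 = 1.014784
f = 1.014784^(1/-0.0237) = exp(ln(1.014784)/-0.0237) = exp(0.01468/-0.0237)
f = exp(-0.6192) = 0.5384

0.538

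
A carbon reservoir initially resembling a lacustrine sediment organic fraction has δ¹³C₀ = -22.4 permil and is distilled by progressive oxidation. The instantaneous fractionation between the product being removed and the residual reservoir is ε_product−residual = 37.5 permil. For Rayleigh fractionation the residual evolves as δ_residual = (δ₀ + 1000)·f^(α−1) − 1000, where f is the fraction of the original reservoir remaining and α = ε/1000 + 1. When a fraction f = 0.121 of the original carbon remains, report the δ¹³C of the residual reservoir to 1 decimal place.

-96.8 permil

Rayleigh residual: δ_res = (δ₀ + 1000)·f^(α−1) − 1000
α = ε/1000 + 1 = 1.03750, so α − 1 = 0.03750
f^(α−1) = 0.121^(0.03750) = 0.923856
δ_res = (-22.4 + 1000) × 0.923856 − 1000 = 903.162 − 1000 = -96.84 permil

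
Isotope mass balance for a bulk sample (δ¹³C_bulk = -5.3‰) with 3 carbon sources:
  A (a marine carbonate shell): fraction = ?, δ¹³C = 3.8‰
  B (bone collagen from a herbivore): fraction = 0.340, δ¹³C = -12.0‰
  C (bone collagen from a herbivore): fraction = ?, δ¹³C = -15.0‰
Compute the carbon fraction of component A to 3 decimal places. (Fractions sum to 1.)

Let f_A and f_C be the unknown fractions; fractions sum to 1 so f_A + f_C = 0.660.
Mass balance: Σ fᵢ·δᵢ = δ_bulk ⇒ f_A·(3.8) + f_C·(-15.0) = -5.3 − (-4.080) = -1.220
Substitute f_C = 0.660 − f_A:
f_A·(3.8 − -15.0) = -1.220 − 0.660×(-15.0) = 8.680
f_A = 8.680 / 18.8 = 0.4617

0.462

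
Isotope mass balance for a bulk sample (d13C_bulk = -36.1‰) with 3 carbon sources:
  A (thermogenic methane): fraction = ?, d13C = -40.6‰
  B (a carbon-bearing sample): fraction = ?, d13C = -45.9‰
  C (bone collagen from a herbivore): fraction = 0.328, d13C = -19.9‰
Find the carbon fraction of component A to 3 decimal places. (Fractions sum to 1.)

0.240

Let f_A and f_B be the unknown fractions; fractions sum to 1 so f_A + f_B = 0.672.
Mass balance: Σ fᵢ·δᵢ = δ_bulk ⇒ f_A·(-40.6) + f_B·(-45.9) = -36.1 − (-6.527) = -29.573
Substitute f_B = 0.672 − f_A:
f_A·(-40.6 − -45.9) = -29.573 − 0.672×(-45.9) = 1.272
f_A = 1.272 / 5.3 = 0.2400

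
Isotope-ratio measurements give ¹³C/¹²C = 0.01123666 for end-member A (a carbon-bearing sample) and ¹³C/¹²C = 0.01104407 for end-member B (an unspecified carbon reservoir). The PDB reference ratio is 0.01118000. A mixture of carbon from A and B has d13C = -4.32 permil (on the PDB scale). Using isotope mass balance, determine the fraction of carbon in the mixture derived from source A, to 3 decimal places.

0.455

δ_A = (0.01123666/0.01118000 − 1)×1000 = (1.005068 − 1)×1000 = 5.068 permil
δ_B = (0.01104407/0.01118000 − 1)×1000 = (0.987842 − 1)×1000 = -12.158 permil
f_A = (δ_mix − δ_B)/(δ_A − δ_B) = (-4.32 − (-12.158))/(5.068 − (-12.158))
f_A = 7.838 / 17.226 = 0.4550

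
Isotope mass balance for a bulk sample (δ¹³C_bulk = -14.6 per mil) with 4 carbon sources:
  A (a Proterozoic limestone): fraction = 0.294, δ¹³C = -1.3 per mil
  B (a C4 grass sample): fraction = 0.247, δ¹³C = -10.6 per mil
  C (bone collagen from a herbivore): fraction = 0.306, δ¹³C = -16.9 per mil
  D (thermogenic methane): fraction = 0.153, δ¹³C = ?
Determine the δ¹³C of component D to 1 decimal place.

Isotope mass balance: δ_bulk = Σ fᵢ·δᵢ.
-14.6 = 0.294×(-1.3) + 0.247×(-10.6) + 0.306×(-16.9) + 0.153×δ_D
0.153·δ_D = -14.6 − (-8.172) = -6.428
δ_D = -6.428 / 0.153 = -42.01 per mil

-42.0 per mil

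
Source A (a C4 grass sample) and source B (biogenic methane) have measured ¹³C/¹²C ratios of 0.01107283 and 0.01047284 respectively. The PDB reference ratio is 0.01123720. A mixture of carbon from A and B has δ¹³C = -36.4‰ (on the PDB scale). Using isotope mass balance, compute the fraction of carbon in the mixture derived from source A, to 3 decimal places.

0.592

δ_A = (0.01107283/0.01123720 − 1)×1000 = (0.985373 − 1)×1000 = -14.627‰
δ_B = (0.01047284/0.01123720 − 1)×1000 = (0.931979 − 1)×1000 = -68.021‰
f_A = (δ_mix − δ_B)/(δ_A − δ_B) = (-36.4 − (-68.021))/(-14.627 − (-68.021))
f_A = 31.621 / 53.393 = 0.5922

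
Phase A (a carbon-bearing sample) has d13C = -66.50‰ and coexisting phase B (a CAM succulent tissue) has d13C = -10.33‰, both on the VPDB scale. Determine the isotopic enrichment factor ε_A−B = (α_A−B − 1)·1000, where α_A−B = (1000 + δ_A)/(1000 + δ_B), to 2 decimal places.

α_A−B = (1000 + -66.50) / (1000 + -10.33) = 933.50 / 989.67 = 0.943244
ε_A−B = (0.943244 − 1) × 1000 = -56.756‰
(The approximation ε ≈ δ_A − δ_B would give -56.17‰.)

-56.76‰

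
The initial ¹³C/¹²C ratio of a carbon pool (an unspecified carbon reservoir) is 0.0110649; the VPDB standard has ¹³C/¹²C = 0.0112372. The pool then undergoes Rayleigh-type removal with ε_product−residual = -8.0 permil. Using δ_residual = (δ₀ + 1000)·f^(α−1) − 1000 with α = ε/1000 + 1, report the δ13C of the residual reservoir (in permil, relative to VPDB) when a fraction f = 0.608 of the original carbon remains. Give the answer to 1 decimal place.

δ₀ = (0.0110649/0.0112372 − 1)×1000 = (0.984667 − 1)×1000 = -15.333 permil
α − 1 = ε/1000 = -0.0080
f^(α−1) = 0.608^(-0.0080) = 1.003989
δ_res = (-15.333 + 1000) × 1.003989 − 1000 = 988.594 − 1000 = -11.41 permil

-11.4 permil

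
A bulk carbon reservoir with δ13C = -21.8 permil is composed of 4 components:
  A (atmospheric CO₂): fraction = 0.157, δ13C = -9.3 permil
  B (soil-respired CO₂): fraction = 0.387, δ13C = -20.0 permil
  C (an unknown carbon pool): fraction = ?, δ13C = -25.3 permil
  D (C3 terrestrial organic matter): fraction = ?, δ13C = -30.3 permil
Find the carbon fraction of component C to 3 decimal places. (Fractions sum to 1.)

Let f_C and f_D be the unknown fractions; fractions sum to 1 so f_C + f_D = 0.456.
Mass balance: Σ fᵢ·δᵢ = δ_bulk ⇒ f_C·(-25.3) + f_D·(-30.3) = -21.8 − (-9.200) = -12.600
Substitute f_D = 0.456 − f_C:
f_C·(-25.3 − -30.3) = -12.600 − 0.456×(-30.3) = 1.217
f_C = 1.217 / 5.0 = 0.2434

0.243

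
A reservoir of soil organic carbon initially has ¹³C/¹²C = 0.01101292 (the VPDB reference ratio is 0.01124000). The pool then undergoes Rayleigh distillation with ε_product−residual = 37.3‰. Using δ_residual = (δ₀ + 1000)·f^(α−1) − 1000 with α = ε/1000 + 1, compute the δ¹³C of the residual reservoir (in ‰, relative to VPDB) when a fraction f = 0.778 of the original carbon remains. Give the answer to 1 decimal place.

δ₀ = (0.01101292/0.01124000 − 1)×1000 = (0.979797 − 1)×1000 = -20.203‰
α − 1 = ε/1000 = 0.0373
f^(α−1) = 0.778^(0.0373) = 0.990680
δ_res = (-20.203 + 1000) × 0.990680 − 1000 = 970.666 − 1000 = -29.33‰

-29.3‰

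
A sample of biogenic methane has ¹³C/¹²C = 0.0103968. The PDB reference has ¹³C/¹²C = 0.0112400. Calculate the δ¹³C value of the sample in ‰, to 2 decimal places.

δ¹³C = (R_sample / R_standard − 1) × 1000
R_sample / R_standard = 0.0103968 / 0.0112400 = 0.924982
δ¹³C = (0.924982 − 1) × 1000 = -75.018‰

-75.02‰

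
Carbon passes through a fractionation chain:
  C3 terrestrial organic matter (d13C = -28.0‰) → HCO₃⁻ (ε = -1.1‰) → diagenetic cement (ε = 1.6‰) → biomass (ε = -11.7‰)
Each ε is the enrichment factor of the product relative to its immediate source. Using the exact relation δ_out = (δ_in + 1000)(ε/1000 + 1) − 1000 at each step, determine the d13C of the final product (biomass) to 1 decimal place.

step 1: δ = (-28.00 + 1000)·(-1.1/1000 + 1) − 1000 = -29.07‰
step 2: δ = (-29.07 + 1000)·(1.6/1000 + 1) − 1000 = -27.52‰
step 3: δ = (-27.52 + 1000)·(-11.7/1000 + 1) − 1000 = -38.89‰

-38.9‰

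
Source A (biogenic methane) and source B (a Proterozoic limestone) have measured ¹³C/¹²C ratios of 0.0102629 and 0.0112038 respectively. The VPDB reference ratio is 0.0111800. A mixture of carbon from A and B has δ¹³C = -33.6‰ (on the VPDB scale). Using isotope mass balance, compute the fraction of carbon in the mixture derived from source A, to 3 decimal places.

0.425

δ_A = (0.0102629/0.0111800 − 1)×1000 = (0.917970 − 1)×1000 = -82.030‰
δ_B = (0.0112038/0.0111800 − 1)×1000 = (1.002129 − 1)×1000 = 2.129‰
f_A = (δ_mix − δ_B)/(δ_A − δ_B) = (-33.6 − (2.129))/(-82.030 − (2.129))
f_A = -35.729 / -84.159 = 0.4245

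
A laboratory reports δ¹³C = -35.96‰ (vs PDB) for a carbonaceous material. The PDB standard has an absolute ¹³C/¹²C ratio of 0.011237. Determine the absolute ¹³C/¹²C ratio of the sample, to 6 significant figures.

R_sample = R_standard × (δ¹³C/1000 + 1)
R_sample = 0.011237 × (-35.96/1000 + 1) = 0.011237 × 0.964040
R_sample = 0.0108329

0.0108329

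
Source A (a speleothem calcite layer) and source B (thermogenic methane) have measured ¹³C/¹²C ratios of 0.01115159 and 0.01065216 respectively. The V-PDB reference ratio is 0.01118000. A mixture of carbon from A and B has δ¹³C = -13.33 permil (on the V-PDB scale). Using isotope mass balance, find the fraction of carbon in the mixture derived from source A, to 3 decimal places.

δ_A = (0.01115159/0.01118000 − 1)×1000 = (0.997459 − 1)×1000 = -2.541 permil
δ_B = (0.01065216/0.01118000 − 1)×1000 = (0.952787 − 1)×1000 = -47.213 permil
f_A = (δ_mix − δ_B)/(δ_A − δ_B) = (-13.33 − (-47.213))/(-2.541 − (-47.213))
f_A = 33.883 / 44.672 = 0.7585

0.758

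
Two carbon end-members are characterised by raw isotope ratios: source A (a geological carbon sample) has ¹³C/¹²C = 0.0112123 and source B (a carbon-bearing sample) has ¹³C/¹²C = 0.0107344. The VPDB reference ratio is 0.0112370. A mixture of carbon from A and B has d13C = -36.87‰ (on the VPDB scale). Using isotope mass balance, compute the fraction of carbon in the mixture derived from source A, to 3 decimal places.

δ_A = (0.0112123/0.0112370 − 1)×1000 = (0.997802 − 1)×1000 = -2.198‰
δ_B = (0.0107344/0.0112370 − 1)×1000 = (0.955273 − 1)×1000 = -44.727‰
f_A = (δ_mix − δ_B)/(δ_A − δ_B) = (-36.87 − (-44.727))/(-2.198 − (-44.727))
f_A = 7.857 / 42.529 = 0.1847

0.185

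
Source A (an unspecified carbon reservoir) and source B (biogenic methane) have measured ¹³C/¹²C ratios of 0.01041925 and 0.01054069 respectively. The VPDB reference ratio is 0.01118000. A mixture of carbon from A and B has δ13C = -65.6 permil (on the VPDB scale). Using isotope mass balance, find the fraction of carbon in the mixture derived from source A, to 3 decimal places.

0.775

δ_A = (0.01041925/0.01118000 − 1)×1000 = (0.931954 − 1)×1000 = -68.046 permil
δ_B = (0.01054069/0.01118000 − 1)×1000 = (0.942817 − 1)×1000 = -57.183 permil
f_A = (δ_mix − δ_B)/(δ_A − δ_B) = (-65.6 − (-57.183))/(-68.046 − (-57.183))
f_A = -8.417 / -10.862 = 0.7749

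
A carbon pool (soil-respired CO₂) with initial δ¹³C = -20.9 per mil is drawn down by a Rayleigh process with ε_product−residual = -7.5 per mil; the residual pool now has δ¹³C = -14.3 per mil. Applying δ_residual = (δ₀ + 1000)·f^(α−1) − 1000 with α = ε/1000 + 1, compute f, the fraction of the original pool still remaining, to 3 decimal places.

0.408

α − 1 = ε/1000 = -0.0075
(δ_res + 1000)/(δ₀ + 1000) = (-14.3 + 1000)/(-20.9 + 1000) = 985.7/979.1 = 1.006741
f = 1.006741^(1/-0.0075) = exp(ln(1.006741)/-0.0075) = exp(0.00672/-0.0075)
f = exp(-0.8958) = 0.4083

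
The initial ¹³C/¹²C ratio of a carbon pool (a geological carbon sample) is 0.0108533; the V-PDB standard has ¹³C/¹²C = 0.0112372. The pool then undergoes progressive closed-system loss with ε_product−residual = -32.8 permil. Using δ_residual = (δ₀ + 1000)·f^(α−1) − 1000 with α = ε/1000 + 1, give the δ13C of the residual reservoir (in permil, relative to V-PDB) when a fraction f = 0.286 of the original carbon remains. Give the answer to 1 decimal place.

6.3 permil

δ₀ = (0.0108533/0.0112372 − 1)×1000 = (0.965837 − 1)×1000 = -34.163 permil
α − 1 = ε/1000 = -0.0328
f^(α−1) = 0.286^(-0.0328) = 1.041912
δ_res = (-34.163 + 1000) × 1.041912 − 1000 = 1006.317 − 1000 = 6.32 permil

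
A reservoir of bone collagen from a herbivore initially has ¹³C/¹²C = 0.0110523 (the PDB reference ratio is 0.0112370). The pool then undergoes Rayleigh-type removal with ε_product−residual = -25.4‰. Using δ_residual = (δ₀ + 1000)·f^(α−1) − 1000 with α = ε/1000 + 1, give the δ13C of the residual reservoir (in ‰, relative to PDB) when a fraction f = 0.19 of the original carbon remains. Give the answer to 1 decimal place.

25.9‰

δ₀ = (0.0110523/0.0112370 − 1)×1000 = (0.983563 − 1)×1000 = -16.437‰
α − 1 = ε/1000 = -0.0254
f^(α−1) = 0.19^(-0.0254) = 1.043085
δ_res = (-16.437 + 1000) × 1.043085 − 1000 = 1025.940 − 1000 = 25.94‰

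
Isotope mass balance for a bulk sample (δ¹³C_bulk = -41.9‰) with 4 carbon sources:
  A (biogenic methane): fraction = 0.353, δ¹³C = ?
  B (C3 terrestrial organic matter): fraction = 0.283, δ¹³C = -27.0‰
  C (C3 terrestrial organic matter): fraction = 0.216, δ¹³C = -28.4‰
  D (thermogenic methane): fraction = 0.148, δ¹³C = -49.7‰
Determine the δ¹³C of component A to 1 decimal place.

Isotope mass balance: δ_bulk = Σ fᵢ·δᵢ.
-41.9 = 0.353×δ_A + 0.283×(-27.0) + 0.216×(-28.4) + 0.148×(-49.7)
0.353·δ_A = -41.9 − (-21.131) = -20.769
δ_A = -20.769 / 0.353 = -58.84‰

-58.8‰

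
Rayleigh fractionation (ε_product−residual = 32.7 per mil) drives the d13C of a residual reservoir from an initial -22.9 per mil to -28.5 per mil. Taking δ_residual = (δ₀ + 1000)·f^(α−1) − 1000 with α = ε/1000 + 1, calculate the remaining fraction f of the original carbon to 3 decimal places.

0.839

α − 1 = ε/1000 = 0.0327
(δ_res + 1000)/(δ₀ + 1000) = (-28.5 + 1000)/(-22.9 + 1000) = 971.5/977.1 = 0.994269
f = 0.994269^(1/0.0327) = exp(ln(0.994269)/0.0327) = exp(-0.00575/0.0327)
f = exp(-0.1758) = 0.8388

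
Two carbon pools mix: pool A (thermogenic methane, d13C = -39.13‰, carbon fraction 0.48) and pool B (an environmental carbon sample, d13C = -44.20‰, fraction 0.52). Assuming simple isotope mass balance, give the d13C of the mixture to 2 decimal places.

δ_mix = f_A·δ_A + f_B·δ_B
δ_mix = 0.48 × (-39.13) + 0.52 × (-44.20)
δ_mix = -18.782 + -22.984 = -41.766‰

-41.77‰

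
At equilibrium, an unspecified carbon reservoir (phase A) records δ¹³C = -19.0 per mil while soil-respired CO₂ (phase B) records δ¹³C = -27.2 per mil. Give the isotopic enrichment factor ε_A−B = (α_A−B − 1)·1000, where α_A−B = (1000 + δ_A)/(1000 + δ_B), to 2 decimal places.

8.43 per mil

α_A−B = (1000 + -19.0) / (1000 + -27.2) = 981.0 / 972.8 = 1.008429
ε_A−B = (1.008429 − 1) × 1000 = 8.429 per mil
(The approximation ε ≈ δ_A − δ_B would give 8.2 per mil.)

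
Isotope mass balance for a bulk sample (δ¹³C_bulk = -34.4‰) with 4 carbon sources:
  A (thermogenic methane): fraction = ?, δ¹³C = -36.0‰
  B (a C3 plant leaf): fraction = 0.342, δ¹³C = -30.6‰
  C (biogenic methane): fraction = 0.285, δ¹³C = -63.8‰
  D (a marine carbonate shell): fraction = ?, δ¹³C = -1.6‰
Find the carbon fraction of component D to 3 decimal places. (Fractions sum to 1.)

0.223

Let f_D and f_A be the unknown fractions; fractions sum to 1 so f_D + f_A = 0.373.
Mass balance: Σ fᵢ·δᵢ = δ_bulk ⇒ f_D·(-1.6) + f_A·(-36.0) = -34.4 − (-28.648) = -5.752
Substitute f_A = 0.373 − f_D:
f_D·(-1.6 − -36.0) = -5.752 − 0.373×(-36.0) = 7.676
f_D = 7.676 / 34.4 = 0.2231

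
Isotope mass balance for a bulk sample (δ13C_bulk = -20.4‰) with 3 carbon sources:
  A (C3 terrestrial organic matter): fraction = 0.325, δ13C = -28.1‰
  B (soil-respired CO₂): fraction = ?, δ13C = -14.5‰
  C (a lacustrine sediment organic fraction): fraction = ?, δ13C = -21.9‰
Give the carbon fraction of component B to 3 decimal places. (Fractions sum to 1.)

0.475

Let f_B and f_C be the unknown fractions; fractions sum to 1 so f_B + f_C = 0.675.
Mass balance: Σ fᵢ·δᵢ = δ_bulk ⇒ f_B·(-14.5) + f_C·(-21.9) = -20.4 − (-9.133) = -11.267
Substitute f_C = 0.675 − f_B:
f_B·(-14.5 − -21.9) = -11.267 − 0.675×(-21.9) = 3.515
f_B = 3.515 / 7.4 = 0.4750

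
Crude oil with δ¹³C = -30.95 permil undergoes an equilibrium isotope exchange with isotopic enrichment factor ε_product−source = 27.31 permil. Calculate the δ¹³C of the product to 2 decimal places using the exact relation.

-4.49 permil

Exactly, δ_product = (δ_source + 1000)·(ε/1000 + 1) − 1000.
δ_product = (-30.95 + 1000) × (27.31/1000 + 1) − 1000
δ_product = -4.485 permil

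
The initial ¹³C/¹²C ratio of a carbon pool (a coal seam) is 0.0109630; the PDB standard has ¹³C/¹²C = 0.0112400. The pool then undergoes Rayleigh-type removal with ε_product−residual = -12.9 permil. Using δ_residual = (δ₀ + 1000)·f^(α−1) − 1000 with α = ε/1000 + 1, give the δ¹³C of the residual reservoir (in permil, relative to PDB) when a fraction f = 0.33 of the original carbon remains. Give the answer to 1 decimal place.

-10.6 permil

δ₀ = (0.0109630/0.0112400 − 1)×1000 = (0.975356 − 1)×1000 = -24.644 permil
α − 1 = ε/1000 = -0.0129
f^(α−1) = 0.33^(-0.0129) = 1.014405
δ_res = (-24.644 + 1000) × 1.014405 − 1000 = 989.405 − 1000 = -10.59 permil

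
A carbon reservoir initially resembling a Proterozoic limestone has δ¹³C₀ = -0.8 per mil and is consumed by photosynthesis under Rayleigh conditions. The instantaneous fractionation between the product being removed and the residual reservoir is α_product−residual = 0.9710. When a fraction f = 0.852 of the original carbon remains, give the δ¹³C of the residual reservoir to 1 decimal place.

3.9 per mil

Rayleigh residual: δ_res = (δ₀ + 1000)·f^(α−1) − 1000
α − 1 = -0.02900
f^(α−1) = 0.852^(-0.02900) = 1.004656
δ_res = (-0.8 + 1000) × 1.004656 − 1000 = 1003.852 − 1000 = 3.85 per mil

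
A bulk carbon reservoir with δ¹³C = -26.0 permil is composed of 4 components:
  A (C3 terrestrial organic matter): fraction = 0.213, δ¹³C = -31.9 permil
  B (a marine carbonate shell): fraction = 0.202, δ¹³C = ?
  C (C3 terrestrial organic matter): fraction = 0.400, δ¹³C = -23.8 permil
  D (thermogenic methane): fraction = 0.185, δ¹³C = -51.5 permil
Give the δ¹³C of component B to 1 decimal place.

Isotope mass balance: δ_bulk = Σ fᵢ·δᵢ.
-26.0 = 0.213×(-31.9) + 0.202×δ_B + 0.400×(-23.8) + 0.185×(-51.5)
0.202·δ_B = -26.0 − (-25.842) = -0.158
δ_B = -0.158 / 0.202 = -0.78 permil

-0.8 permil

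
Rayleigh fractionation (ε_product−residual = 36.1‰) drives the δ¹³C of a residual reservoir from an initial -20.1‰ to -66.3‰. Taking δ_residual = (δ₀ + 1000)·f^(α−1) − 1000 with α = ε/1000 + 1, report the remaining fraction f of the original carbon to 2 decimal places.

α − 1 = ε/1000 = 0.0361
(δ_res + 1000)/(δ₀ + 1000) = (-66.3 + 1000)/(-20.1 + 1000) = 933.7/979.9 = 0.952852
f = 0.952852^(1/0.0361) = exp(ln(0.952852)/0.0361) = exp(-0.04830/0.0361)
f = exp(-1.3378) = 0.2624

0.26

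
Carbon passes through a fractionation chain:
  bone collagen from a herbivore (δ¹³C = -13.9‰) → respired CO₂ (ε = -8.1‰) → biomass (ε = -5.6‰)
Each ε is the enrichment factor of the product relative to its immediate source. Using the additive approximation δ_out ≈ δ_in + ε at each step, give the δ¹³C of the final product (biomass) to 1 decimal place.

-27.6‰

step 1: δ ≈ -13.9 + (-8.1) = -22.0‰
step 2: δ ≈ -22.0 + (-5.6) = -27.6‰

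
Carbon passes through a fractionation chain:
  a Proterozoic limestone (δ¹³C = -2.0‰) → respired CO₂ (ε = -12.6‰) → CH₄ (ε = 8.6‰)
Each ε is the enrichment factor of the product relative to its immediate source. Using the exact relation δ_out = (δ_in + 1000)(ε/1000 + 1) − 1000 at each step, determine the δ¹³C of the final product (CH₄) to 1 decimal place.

-6.1‰

step 1: δ = (-2.00 + 1000)·(-12.6/1000 + 1) − 1000 = -14.57‰
step 2: δ = (-14.57 + 1000)·(8.6/1000 + 1) − 1000 = -6.10‰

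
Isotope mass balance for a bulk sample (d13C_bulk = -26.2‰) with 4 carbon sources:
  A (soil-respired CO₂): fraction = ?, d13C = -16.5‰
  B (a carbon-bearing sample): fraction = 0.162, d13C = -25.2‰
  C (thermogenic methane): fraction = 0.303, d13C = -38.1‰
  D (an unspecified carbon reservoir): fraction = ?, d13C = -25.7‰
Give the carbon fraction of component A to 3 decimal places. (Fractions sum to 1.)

Let f_A and f_D be the unknown fractions; fractions sum to 1 so f_A + f_D = 0.535.
Mass balance: Σ fᵢ·δᵢ = δ_bulk ⇒ f_A·(-16.5) + f_D·(-25.7) = -26.2 − (-15.627) = -10.573
Substitute f_D = 0.535 − f_A:
f_A·(-16.5 − -25.7) = -10.573 − 0.535×(-25.7) = 3.176
f_A = 3.176 / 9.2 = 0.3452

0.345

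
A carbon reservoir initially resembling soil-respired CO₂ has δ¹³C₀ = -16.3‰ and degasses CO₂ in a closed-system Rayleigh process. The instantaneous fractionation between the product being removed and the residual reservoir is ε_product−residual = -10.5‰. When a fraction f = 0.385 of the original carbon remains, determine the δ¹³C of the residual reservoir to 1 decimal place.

-6.4‰

Rayleigh residual: δ_res = (δ₀ + 1000)·f^(α−1) − 1000
α = ε/1000 + 1 = 0.98950, so α − 1 = -0.01050
f^(α−1) = 0.385^(-0.01050) = 1.010073
δ_res = (-16.3 + 1000) × 1.010073 − 1000 = 993.609 − 1000 = -6.39‰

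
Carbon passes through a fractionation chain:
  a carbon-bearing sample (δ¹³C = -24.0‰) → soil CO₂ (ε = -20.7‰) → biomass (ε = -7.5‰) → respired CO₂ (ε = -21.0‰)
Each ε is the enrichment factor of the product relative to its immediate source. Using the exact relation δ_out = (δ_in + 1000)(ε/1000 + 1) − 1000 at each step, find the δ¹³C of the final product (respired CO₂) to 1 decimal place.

step 1: δ = (-24.00 + 1000)·(-20.7/1000 + 1) − 1000 = -44.20‰
step 2: δ = (-44.20 + 1000)·(-7.5/1000 + 1) − 1000 = -51.37‰
step 3: δ = (-51.37 + 1000)·(-21.0/1000 + 1) − 1000 = -71.29‰

-71.3‰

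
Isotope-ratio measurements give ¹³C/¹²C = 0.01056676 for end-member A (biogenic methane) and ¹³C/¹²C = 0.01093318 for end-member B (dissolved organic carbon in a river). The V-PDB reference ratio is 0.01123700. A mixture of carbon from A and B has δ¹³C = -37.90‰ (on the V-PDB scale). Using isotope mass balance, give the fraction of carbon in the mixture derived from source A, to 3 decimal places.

δ_A = (0.01056676/0.01123700 − 1)×1000 = (0.940354 − 1)×1000 = -59.646‰
δ_B = (0.01093318/0.01123700 − 1)×1000 = (0.972963 − 1)×1000 = -27.037‰
f_A = (δ_mix − δ_B)/(δ_A − δ_B) = (-37.90 − (-27.037))/(-59.646 − (-27.037))
f_A = -10.863 / -32.608 = 0.3331

0.333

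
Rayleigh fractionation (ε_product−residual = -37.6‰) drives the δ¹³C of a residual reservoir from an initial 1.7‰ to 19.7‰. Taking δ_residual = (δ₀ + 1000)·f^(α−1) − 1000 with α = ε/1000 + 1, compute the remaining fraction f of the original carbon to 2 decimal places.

α − 1 = ε/1000 = -0.0376
(δ_res + 1000)/(δ₀ + 1000) = (19.7 + 1000)/(1.7 + 1000) = 1019.7/1001.7 = 1.017969
f = 1.017969^(1/-0.0376) = exp(ln(1.017969)/-0.0376) = exp(0.01781/-0.0376)
f = exp(-0.4737) = 0.6227

0.62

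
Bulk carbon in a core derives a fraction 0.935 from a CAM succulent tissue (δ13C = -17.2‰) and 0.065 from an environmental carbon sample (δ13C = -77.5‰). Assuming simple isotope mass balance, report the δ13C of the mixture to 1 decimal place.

-21.1‰

δ_mix = f_A·δ_A + f_B·δ_B
δ_mix = 0.935 × (-17.2) + 0.065 × (-77.5)
δ_mix = -16.08 + -5.04 = -21.12‰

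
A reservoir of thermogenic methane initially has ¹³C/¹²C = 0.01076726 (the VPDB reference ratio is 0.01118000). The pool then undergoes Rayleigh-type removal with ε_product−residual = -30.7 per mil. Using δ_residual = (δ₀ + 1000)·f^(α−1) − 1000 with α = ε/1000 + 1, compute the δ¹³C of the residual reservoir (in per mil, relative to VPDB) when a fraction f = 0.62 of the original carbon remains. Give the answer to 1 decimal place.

δ₀ = (0.01076726/0.01118000 − 1)×1000 = (0.963082 − 1)×1000 = -36.918 per mil
α − 1 = ε/1000 = -0.0307
f^(α−1) = 0.62^(-0.0307) = 1.014784
δ_res = (-36.918 + 1000) × 1.014784 − 1000 = 977.320 − 1000 = -22.68 per mil

-22.7 per mil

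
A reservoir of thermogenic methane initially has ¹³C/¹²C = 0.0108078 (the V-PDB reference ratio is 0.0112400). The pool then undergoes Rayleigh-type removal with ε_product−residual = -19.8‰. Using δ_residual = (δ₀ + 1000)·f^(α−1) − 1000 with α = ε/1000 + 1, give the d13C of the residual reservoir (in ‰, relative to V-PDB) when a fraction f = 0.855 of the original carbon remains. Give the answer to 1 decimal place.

-35.5‰

δ₀ = (0.0108078/0.0112400 − 1)×1000 = (0.961548 − 1)×1000 = -38.452‰
α − 1 = ε/1000 = -0.0198
f^(α−1) = 0.855^(-0.0198) = 1.003107
δ_res = (-38.452 + 1000) × 1.003107 − 1000 = 964.535 − 1000 = -35.46‰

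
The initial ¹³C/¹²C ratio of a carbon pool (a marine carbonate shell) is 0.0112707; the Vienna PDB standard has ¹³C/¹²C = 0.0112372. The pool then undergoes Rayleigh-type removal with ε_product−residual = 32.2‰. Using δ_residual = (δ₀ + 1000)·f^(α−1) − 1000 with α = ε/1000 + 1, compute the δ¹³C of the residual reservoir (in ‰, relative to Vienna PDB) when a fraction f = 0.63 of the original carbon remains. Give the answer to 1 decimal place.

-11.8‰

δ₀ = (0.0112707/0.0112372 − 1)×1000 = (1.002981 − 1)×1000 = 2.981‰
α − 1 = ε/1000 = 0.0322
f^(α−1) = 0.63^(0.0322) = 0.985233
δ_res = (2.981 + 1000) × 0.985233 − 1000 = 988.170 − 1000 = -11.83‰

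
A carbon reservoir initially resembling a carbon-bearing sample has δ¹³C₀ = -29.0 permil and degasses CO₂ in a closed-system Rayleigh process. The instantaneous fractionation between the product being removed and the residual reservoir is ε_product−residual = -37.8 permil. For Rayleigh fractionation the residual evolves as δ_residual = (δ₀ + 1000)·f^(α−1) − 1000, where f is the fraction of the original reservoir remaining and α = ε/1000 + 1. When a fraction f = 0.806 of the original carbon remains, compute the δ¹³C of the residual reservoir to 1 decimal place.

Rayleigh residual: δ_res = (δ₀ + 1000)·f^(α−1) − 1000
α = ε/1000 + 1 = 0.96220, so α − 1 = -0.03780
f^(α−1) = 0.806^(-0.03780) = 1.008186
δ_res = (-29.0 + 1000) × 1.008186 − 1000 = 978.948 − 1000 = -21.05 permil

-21.1 permil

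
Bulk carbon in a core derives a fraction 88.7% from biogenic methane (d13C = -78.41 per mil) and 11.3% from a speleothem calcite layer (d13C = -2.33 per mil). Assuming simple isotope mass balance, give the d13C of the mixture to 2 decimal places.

δ_mix = f_A·δ_A + f_B·δ_B
δ_mix = 0.887 × (-78.41) + 0.113 × (-2.33)
δ_mix = -69.550 + -0.263 = -69.813 per mil

-69.81 per mil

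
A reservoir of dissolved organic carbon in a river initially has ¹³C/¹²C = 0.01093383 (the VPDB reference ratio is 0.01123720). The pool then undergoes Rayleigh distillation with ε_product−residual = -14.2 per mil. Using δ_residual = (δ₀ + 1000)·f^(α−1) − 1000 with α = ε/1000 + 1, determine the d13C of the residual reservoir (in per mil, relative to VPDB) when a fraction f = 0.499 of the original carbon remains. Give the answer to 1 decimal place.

δ₀ = (0.01093383/0.01123720 − 1)×1000 = (0.973003 − 1)×1000 = -26.997 per mil
α − 1 = ε/1000 = -0.0142
f^(α−1) = 0.499^(-0.0142) = 1.009920
δ_res = (-26.997 + 1000) × 1.009920 − 1000 = 982.655 − 1000 = -17.34 per mil

-17.3 per mil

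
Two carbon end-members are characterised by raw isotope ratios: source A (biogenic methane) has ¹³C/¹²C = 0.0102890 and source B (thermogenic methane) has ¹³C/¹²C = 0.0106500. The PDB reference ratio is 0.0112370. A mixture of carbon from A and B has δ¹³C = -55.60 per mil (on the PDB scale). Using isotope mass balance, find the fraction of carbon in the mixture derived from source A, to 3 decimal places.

δ_A = (0.0102890/0.0112370 − 1)×1000 = (0.915636 − 1)×1000 = -84.364 per mil
δ_B = (0.0106500/0.0112370 − 1)×1000 = (0.947762 − 1)×1000 = -52.238 per mil
f_A = (δ_mix − δ_B)/(δ_A − δ_B) = (-55.60 − (-52.238))/(-84.364 − (-52.238))
f_A = -3.362 / -32.126 = 0.1046

0.105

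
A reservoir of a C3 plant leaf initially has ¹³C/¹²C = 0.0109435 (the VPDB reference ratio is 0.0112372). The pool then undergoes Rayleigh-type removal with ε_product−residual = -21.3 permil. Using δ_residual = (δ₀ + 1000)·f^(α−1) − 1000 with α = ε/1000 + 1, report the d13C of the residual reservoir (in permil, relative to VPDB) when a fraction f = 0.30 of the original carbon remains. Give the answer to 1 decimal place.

δ₀ = (0.0109435/0.0112372 − 1)×1000 = (0.973864 − 1)×1000 = -26.136 permil
α − 1 = ε/1000 = -0.0213
f^(α−1) = 0.30^(-0.0213) = 1.025976
δ_res = (-26.136 + 1000) × 1.025976 − 1000 = 999.161 − 1000 = -0.84 permil

-0.8 permil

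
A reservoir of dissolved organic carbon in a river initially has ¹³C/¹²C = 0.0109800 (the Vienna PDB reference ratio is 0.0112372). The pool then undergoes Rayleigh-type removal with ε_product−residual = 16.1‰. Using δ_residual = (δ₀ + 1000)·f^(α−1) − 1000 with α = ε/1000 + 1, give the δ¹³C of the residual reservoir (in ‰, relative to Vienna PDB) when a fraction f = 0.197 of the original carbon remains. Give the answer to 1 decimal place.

-48.1‰

δ₀ = (0.0109800/0.0112372 − 1)×1000 = (0.977112 − 1)×1000 = -22.888‰
α − 1 = ε/1000 = 0.0161
f^(α−1) = 0.197^(0.0161) = 0.974184
δ_res = (-22.888 + 1000) × 0.974184 − 1000 = 951.886 − 1000 = -48.11‰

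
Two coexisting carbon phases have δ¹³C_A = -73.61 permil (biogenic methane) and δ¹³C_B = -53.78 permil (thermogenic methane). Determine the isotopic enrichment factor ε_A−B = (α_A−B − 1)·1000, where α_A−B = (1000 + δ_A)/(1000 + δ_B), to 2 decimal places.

α_A−B = (1000 + -73.61) / (1000 + -53.78) = 926.39 / 946.22 = 0.979043
ε_A−B = (0.979043 − 1) × 1000 = -20.957 permil
(The approximation ε ≈ δ_A − δ_B would give -19.83 permil.)

-20.96 permil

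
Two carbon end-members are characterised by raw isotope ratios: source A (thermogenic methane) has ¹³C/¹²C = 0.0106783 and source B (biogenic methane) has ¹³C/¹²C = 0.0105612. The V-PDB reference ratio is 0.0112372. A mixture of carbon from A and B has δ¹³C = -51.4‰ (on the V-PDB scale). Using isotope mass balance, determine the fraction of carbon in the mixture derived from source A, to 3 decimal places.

δ_A = (0.0106783/0.0112372 − 1)×1000 = (0.950263 − 1)×1000 = -49.737‰
δ_B = (0.0105612/0.0112372 − 1)×1000 = (0.939843 − 1)×1000 = -60.157‰
f_A = (δ_mix − δ_B)/(δ_A − δ_B) = (-51.4 − (-60.157))/(-49.737 − (-60.157))
f_A = 8.757 / 10.421 = 0.8404

0.840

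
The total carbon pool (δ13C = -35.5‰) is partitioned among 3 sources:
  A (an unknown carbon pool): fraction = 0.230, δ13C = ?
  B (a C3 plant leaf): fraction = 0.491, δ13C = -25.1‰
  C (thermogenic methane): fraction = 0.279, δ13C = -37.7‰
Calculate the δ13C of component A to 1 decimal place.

Isotope mass balance: δ_bulk = Σ fᵢ·δᵢ.
-35.5 = 0.230×δ_A + 0.491×(-25.1) + 0.279×(-37.7)
0.230·δ_A = -35.5 − (-22.842) = -12.658
δ_A = -12.658 / 0.230 = -55.03‰

-55.0‰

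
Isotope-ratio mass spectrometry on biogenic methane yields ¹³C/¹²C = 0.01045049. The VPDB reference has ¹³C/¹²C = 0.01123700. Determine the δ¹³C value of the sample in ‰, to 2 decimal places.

-69.99‰

δ¹³C = (R_sample / R_standard − 1) × 1000
R_sample / R_standard = 0.01045049 / 0.01123700 = 0.930007
δ¹³C = (0.930007 − 1) × 1000 = -69.993‰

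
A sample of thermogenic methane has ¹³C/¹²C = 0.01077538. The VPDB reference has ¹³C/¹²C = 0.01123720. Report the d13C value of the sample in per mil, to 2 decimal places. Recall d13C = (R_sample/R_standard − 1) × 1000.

-41.10 per mil

d13C = (R_sample / R_standard − 1) × 1000
R_sample / R_standard = 0.01077538 / 0.01123720 = 0.958903
d13C = (0.958903 − 1) × 1000 = -41.097 per mil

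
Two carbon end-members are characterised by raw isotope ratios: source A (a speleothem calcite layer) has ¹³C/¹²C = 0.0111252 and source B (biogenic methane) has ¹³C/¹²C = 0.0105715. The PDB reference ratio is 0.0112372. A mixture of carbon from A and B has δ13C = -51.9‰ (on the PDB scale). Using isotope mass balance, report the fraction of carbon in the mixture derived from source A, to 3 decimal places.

δ_A = (0.0111252/0.0112372 − 1)×1000 = (0.990033 − 1)×1000 = -9.967‰
δ_B = (0.0105715/0.0112372 − 1)×1000 = (0.940759 − 1)×1000 = -59.241‰
f_A = (δ_mix − δ_B)/(δ_A − δ_B) = (-51.9 − (-59.241))/(-9.967 − (-59.241))
f_A = 7.341 / 49.274 = 0.1490

0.149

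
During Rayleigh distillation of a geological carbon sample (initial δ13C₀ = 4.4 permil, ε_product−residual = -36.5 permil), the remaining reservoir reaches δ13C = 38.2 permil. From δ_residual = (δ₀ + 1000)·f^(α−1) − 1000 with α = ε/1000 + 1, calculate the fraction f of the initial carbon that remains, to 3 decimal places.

0.404

α − 1 = ε/1000 = -0.0365
(δ_res + 1000)/(δ₀ + 1000) = (38.2 + 1000)/(4.4 + 1000) = 1038.2/1004.4 = 1.033652
f = 1.033652^(1/-0.0365) = exp(ln(1.033652)/-0.0365) = exp(0.03310/-0.0365)
f = exp(-0.9068) = 0.4038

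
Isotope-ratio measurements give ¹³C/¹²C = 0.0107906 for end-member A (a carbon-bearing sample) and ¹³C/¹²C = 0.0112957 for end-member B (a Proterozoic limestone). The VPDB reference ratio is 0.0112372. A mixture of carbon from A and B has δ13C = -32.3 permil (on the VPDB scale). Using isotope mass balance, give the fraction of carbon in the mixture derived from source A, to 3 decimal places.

δ_A = (0.0107906/0.0112372 − 1)×1000 = (0.960257 − 1)×1000 = -39.743 permil
δ_B = (0.0112957/0.0112372 − 1)×1000 = (1.005206 − 1)×1000 = 5.206 permil
f_A = (δ_mix − δ_B)/(δ_A − δ_B) = (-32.3 − (5.206))/(-39.743 − (5.206))
f_A = -37.506 / -44.949 = 0.8344

0.834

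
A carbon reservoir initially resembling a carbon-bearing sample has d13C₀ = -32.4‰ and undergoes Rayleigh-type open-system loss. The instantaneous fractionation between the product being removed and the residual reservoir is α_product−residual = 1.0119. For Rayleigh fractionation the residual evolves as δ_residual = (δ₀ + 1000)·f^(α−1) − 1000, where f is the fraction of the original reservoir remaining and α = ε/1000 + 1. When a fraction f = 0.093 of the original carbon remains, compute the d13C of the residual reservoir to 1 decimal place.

-59.4‰

Rayleigh residual: δ_res = (δ₀ + 1000)·f^(α−1) − 1000
α − 1 = 0.01190
f^(α−1) = 0.093^(0.01190) = 0.972131
δ_res = (-32.4 + 1000) × 0.972131 − 1000 = 940.634 − 1000 = -59.37‰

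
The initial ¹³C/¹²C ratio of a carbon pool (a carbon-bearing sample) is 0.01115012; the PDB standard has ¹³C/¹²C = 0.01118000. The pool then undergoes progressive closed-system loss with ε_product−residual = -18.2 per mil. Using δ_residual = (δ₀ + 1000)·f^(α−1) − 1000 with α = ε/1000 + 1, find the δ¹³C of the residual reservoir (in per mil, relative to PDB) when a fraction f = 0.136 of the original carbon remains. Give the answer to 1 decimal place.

δ₀ = (0.01115012/0.01118000 − 1)×1000 = (0.997327 − 1)×1000 = -2.673 per mil
α − 1 = ε/1000 = -0.0182
f^(α−1) = 0.136^(-0.0182) = 1.036978
δ_res = (-2.673 + 1000) × 1.036978 − 1000 = 1034.207 − 1000 = 34.21 per mil

34.2 per mil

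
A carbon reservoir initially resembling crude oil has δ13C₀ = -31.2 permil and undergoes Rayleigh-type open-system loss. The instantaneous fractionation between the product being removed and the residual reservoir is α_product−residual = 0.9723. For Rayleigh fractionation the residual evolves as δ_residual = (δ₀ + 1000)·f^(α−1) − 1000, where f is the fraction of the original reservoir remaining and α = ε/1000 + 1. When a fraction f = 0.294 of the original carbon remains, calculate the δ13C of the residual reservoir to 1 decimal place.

2.2 permil

Rayleigh residual: δ_res = (δ₀ + 1000)·f^(α−1) − 1000
α − 1 = -0.02770
f^(α−1) = 0.294^(-0.02770) = 1.034491
δ_res = (-31.2 + 1000) × 1.034491 − 1000 = 1002.215 − 1000 = 2.22 permil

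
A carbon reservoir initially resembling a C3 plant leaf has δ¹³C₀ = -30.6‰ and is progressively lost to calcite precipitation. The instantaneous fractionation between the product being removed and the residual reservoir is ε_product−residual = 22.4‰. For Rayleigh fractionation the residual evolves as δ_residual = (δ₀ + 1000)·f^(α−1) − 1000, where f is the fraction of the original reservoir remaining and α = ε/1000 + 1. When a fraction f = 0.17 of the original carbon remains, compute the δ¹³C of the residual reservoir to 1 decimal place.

Rayleigh residual: δ_res = (δ₀ + 1000)·f^(α−1) − 1000
α = ε/1000 + 1 = 1.02240, so α − 1 = 0.02240
f^(α−1) = 0.17^(0.02240) = 0.961086
δ_res = (-30.6 + 1000) × 0.961086 − 1000 = 931.676 − 1000 = -68.32‰

-68.3‰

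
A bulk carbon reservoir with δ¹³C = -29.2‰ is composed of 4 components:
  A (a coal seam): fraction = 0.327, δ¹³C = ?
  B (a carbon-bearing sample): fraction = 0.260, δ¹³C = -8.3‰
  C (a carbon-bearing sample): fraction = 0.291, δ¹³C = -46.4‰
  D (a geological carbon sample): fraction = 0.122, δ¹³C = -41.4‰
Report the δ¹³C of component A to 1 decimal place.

Isotope mass balance: δ_bulk = Σ fᵢ·δᵢ.
-29.2 = 0.327×δ_A + 0.260×(-8.3) + 0.291×(-46.4) + 0.122×(-41.4)
0.327·δ_A = -29.2 − (-20.711) = -8.489
δ_A = -8.489 / 0.327 = -25.96‰

-26.0‰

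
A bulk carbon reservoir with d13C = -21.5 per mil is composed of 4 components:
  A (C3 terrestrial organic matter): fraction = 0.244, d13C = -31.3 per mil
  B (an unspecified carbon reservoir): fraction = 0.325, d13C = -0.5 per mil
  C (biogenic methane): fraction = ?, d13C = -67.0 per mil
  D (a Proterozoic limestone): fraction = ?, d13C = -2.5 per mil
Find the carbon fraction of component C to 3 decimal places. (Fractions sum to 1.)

Let f_C and f_D be the unknown fractions; fractions sum to 1 so f_C + f_D = 0.431.
Mass balance: Σ fᵢ·δᵢ = δ_bulk ⇒ f_C·(-67.0) + f_D·(-2.5) = -21.5 − (-7.800) = -13.700
Substitute f_D = 0.431 − f_C:
f_C·(-67.0 − -2.5) = -13.700 − 0.431×(-2.5) = -12.623
f_C = -12.623 / -64.5 = 0.1957

0.196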